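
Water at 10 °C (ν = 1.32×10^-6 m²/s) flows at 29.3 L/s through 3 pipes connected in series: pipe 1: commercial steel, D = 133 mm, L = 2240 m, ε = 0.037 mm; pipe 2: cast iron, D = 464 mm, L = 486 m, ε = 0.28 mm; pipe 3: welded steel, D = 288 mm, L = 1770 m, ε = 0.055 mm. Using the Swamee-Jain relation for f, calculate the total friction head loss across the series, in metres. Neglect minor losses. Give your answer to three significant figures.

H ≈ 68.2 m

Pipe 1: V = 2.109 m/s, Re = 2.12×10^5, ε/D = 2.78×10^-4, f = 0.01753, h_1 = f(L/D)V²/2g = 66.93 m
Pipe 2: V = 0.1733 m/s, Re = 6.09×10^4, ε/D = 6.03×10^-4, f = 0.02228, h_2 = f(L/D)V²/2g = 0.03571 m
Pipe 3: V = 0.4498 m/s, Re = 9.81×10^4, ε/D = 1.91×10^-4, f = 0.01901, h_3 = f(L/D)V²/2g = 1.204 m
Series → Q common, losses add: H = Σh = 68.17 m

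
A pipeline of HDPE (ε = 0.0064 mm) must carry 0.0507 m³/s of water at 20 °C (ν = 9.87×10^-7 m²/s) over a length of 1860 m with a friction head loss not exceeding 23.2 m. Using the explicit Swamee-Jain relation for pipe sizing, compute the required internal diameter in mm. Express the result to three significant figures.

Swamee-Jain (Type III): D = 0.66·[ε^1.25·(LQ²/(gh_f))^4.75 + ν·Q^9.4·(L/(gh_f))^5.2]^0.04
LQ²/(gh_f) = 0.02101; L/(gh_f) = 8.173
Term 1 = ε^1.25·(…)^4.75 = 3.46×10^-15; Term 2 = ν·Q^9.4·(…)^5.2 = 3.68×10^-14
D = 0.66·(3.46×10^-15 + 3.68×10^-14)^0.04 = 0.1922 m = 192 mm
Check: V = 1.75 m/s, Re = 3.40×10^5, f = 0.01445, h_f = 21.8 m ≈ 23.2 m ✓

D ≈ 192 mm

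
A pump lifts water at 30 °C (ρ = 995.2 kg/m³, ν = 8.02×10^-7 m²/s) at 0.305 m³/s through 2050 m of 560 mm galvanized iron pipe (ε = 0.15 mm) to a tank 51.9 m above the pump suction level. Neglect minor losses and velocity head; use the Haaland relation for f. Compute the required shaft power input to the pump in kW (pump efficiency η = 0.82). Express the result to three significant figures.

V = 4Q/(πD²) = 1.238 m/s; Re = 8.65×10^5; ε/D = 2.68×10^-4; f = 0.01540
h_f = f(L/D)V²/2g = 4.406 m
Total head H = z + h_f = 51.9 + 4.406 = 56.31 m
P_hyd = ρgQH = 995.2·9.81·0.305·56.31 = 167.7 kW
P_shaft = P_hyd/η = 167.7/0.82 = 204.5 kW

P_shaft ≈ 204 kW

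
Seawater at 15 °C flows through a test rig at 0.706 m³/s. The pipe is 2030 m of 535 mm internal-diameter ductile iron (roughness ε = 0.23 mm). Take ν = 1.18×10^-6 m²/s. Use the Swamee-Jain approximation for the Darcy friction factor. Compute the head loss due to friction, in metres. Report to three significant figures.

V = 4Q/(πD²) = 4·0.706/(π·0.535²) = 3.141 m/s
Re = VD/ν = 3.141·0.535/1.18×10^-6 = 1.42×10^6 → turbulent
ε/D = 0.23/535 = 4.30×10^-4
Swamee-Jain: f = 0.01663
h_f = f(L/D)V²/(2g) = 0.01663·(2030/0.535)·3.141²/(2·9.81) = 31.73 m

h_f ≈ 31.7 m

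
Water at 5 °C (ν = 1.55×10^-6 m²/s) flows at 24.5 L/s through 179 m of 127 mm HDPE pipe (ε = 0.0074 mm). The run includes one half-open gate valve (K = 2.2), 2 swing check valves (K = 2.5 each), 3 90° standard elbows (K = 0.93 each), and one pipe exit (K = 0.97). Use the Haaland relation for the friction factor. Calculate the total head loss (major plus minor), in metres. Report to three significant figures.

V = 4Q/(πD²) = 1.934 m/s; V²/2g = 0.1907 m
Re = 1.58×10^5, ε/D = 5.83×10^-5 → f = 0.01656 (Haaland)
Major: h_f = f(L/D)·V²/2g = 0.01656·1409·0.1907 = 4.450 m
Minor: ΣK = 11.0; h_m = ΣK·V²/2g = 2.090 m
Total H_L = 4.450 + 2.090 = 6.540 m

H_L ≈ 6.54 m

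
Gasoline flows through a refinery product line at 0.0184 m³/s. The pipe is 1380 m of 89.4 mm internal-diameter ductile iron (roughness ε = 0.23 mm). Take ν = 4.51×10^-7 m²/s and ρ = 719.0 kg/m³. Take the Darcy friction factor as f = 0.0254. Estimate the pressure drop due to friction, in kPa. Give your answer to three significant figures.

V = 4Q/(πD²) = 4·0.0184/(π·0.0894²) = 2.931 m/s
h_f = f(L/D)V²/(2g) = 0.02540·(1380/0.0894)·2.931²/(2·9.81) = 171.7 m
Δp = ρg·h_f = 719.0·9.81·171.7 = 1211 kPa

Δp ≈ 1210 kPa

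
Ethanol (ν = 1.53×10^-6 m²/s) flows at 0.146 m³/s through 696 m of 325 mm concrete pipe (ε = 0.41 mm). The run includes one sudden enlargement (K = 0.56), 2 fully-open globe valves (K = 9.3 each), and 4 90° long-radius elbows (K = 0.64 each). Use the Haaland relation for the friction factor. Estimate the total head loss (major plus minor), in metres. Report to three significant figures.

H_L ≈ 10.7 m

V = 4Q/(πD²) = 1.760 m/s; V²/2g = 0.1579 m
Re = 3.74×10^5, ε/D = 0.00126 → f = 0.02142 (Haaland)
Major: h_f = f(L/D)·V²/2g = 0.02142·2142·0.1579 = 7.243 m
Minor: ΣK = 21.7; h_m = ΣK·V²/2g = 3.429 m
Total H_L = 7.243 + 3.429 = 10.67 m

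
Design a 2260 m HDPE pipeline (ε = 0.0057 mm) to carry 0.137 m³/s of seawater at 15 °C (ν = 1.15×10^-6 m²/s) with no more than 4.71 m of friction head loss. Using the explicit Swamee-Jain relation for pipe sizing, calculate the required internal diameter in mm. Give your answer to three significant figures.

Swamee-Jain (Type III): D = 0.66·[ε^1.25·(LQ²/(gh_f))^4.75 + ν·Q^9.4·(L/(gh_f))^5.2]^0.04
LQ²/(gh_f) = 0.9180; L/(gh_f) = 48.91
Term 1 = ε^1.25·(…)^4.75 = 1.86×10^-7; Term 2 = ν·Q^9.4·(…)^5.2 = 5.38×10^-6
D = 0.66·(1.86×10^-7 + 5.38×10^-6)^0.04 = 0.4068 m = 407 mm
Check: V = 1.05 m/s, Re = 3.73×10^5, f = 0.01399, h_f = 4.40 m ≈ 4.71 m ✓

D ≈ 407 mm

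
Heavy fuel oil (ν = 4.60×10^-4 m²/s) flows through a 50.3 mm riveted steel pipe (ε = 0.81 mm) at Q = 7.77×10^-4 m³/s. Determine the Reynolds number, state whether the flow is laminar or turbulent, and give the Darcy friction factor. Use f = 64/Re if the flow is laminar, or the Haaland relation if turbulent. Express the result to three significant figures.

V = 4Q/(πD²) = 0.3910 m/s
Re = VD/ν = 0.3910·0.0503/4.60×10^-4 = 42.8
Re < 2300 → laminar → f = 64/Re = 1.497

Re ≈ 42.8; laminar; f = 64/Re ≈ 1.50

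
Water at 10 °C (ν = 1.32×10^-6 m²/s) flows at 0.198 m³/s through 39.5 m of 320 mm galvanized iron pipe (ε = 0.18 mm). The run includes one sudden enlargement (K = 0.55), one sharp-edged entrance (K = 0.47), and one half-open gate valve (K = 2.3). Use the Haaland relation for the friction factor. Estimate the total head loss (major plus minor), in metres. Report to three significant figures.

V = 4Q/(πD²) = 2.462 m/s; V²/2g = 0.3089 m
Re = 5.97×10^5, ε/D = 5.62×10^-4 → f = 0.01784 (Haaland)
Major: h_f = f(L/D)·V²/2g = 0.01784·123.4·0.3089 = 0.6805 m
Minor: ΣK = 3.32; h_m = ΣK·V²/2g = 1.026 m
Total H_L = 0.6805 + 1.026 = 1.706 m

H_L ≈ 1.71 m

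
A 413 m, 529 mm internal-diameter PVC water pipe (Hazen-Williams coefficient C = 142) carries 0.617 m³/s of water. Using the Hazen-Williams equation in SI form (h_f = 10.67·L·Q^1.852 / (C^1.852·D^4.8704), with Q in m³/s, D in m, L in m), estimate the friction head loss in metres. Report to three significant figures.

h_f = 10.67·413·0.617^1.852 / (142^1.852·0.529^4.8704) = 4.136 m

h_f ≈ 4.14 m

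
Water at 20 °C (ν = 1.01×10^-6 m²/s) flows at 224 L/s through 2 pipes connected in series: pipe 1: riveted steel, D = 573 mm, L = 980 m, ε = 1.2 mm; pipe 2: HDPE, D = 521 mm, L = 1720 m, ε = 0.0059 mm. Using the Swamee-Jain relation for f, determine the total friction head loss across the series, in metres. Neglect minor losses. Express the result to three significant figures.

H ≈ 4.02 m

Pipe 1: V = 0.8687 m/s, Re = 4.93×10^5, ε/D = 0.00209, f = 0.02418, h_1 = f(L/D)V²/2g = 1.591 m
Pipe 2: V = 1.051 m/s, Re = 5.42×10^5, ε/D = 1.13×10^-5, f = 0.01309, h_2 = f(L/D)V²/2g = 2.433 m
Series → Q common, losses add: H = Σh = 4.023 m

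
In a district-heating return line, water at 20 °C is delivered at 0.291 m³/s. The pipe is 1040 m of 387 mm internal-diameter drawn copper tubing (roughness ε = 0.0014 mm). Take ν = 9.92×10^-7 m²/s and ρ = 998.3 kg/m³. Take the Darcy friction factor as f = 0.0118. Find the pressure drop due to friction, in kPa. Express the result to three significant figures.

V = 4Q/(πD²) = 4·0.291/(π·0.387²) = 2.474 m/s
h_f = f(L/D)V²/(2g) = 0.01180·(1040/0.387)·2.474²/(2·9.81) = 9.892 m
Δp = ρg·h_f = 998.3·9.81·9.892 = 96.87 kPa

Δp ≈ 96.9 kPa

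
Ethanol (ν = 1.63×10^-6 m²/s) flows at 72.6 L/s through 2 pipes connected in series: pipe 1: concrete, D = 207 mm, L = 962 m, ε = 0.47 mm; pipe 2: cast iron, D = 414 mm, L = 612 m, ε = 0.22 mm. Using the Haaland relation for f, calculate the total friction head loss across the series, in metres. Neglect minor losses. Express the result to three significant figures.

H ≈ 27.8 m

Pipe 1: V = 2.157 m/s, Re = 2.74×10^5, ε/D = 0.00227, f = 0.02481, h_1 = f(L/D)V²/2g = 27.35 m
Pipe 2: V = 0.5393 m/s, Re = 1.37×10^5, ε/D = 5.31×10^-4, f = 0.01948, h_2 = f(L/D)V²/2g = 0.4269 m
Series → Q common, losses add: H = Σh = 27.78 m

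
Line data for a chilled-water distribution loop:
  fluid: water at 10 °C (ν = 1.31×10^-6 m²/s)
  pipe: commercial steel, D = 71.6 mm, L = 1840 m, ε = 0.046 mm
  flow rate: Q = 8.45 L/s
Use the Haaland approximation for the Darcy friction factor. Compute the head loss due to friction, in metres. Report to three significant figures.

h_f ≈ 117 m

V = 4Q/(πD²) = 4·0.00845/(π·0.0716²) = 2.099 m/s
Re = VD/ν = 2.099·0.0716/1.31×10^-6 = 1.15×10^5 → turbulent
ε/D = 0.046/71.6 = 6.42×10^-4
Haaland: f = 0.02034
h_f = f(L/D)V²/(2g) = 0.02034·(1840/0.0716)·2.099²/(2·9.81) = 117.3 m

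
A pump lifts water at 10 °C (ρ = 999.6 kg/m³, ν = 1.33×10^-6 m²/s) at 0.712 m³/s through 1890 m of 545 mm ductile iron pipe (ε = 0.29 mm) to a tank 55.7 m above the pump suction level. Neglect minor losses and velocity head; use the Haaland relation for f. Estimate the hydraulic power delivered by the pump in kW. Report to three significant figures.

V = 4Q/(πD²) = 3.052 m/s; Re = 1.25×10^6; ε/D = 5.32×10^-4; f = 0.01731
h_f = f(L/D)V²/2g = 28.50 m
Total head H = z + h_f = 55.7 + 28.50 = 84.20 m
P_hyd = ρgQH = 999.6·9.81·0.712·84.20 = 587.9 kW

P_hyd ≈ 588 kW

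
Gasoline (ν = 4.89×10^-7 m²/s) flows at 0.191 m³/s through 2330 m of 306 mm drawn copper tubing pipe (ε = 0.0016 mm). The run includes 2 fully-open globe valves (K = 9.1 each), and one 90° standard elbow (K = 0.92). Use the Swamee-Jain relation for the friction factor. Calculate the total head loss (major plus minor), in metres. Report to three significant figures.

V = 4Q/(πD²) = 2.597 m/s; V²/2g = 0.3438 m
Re = 1.63×10^6, ε/D = 5.23×10^-6 → f = 0.01089 (Swamee-Jain)
Major: h_f = f(L/D)·V²/2g = 0.01089·7614·0.3438 = 28.51 m
Minor: ΣK = 19.1; h_m = ΣK·V²/2g = 6.573 m
Total H_L = 28.51 + 6.573 = 35.08 m

H_L ≈ 35.1 m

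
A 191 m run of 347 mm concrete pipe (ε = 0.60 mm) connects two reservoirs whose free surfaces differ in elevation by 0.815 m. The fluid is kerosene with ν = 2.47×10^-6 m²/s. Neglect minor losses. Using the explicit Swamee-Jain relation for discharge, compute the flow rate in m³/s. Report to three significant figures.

Q ≈ 0.105 m³/s

Swamee-Jain (Type II): Q = -0.965·√(gD⁵h_f/L)·ln[ε/(3.7D) + √(3.17ν²L/(gD³h_f))]
√(gD⁵h_f/L) = √(9.81·0.347⁵·0.815/191) = 0.01451
ε/(3.7D) = 4.67×10^-4; √(3.17ν²L/(gD³h_f)) = 1.05×10^-4
Q = -0.965·0.01451·ln(5.725×10^-4) = 0.1045 m³/s
Check: V = 1.11 m/s, Re = 1.55×10^5, f = 0.02397, h_f = 0.822 m ≈ 0.815 m ✓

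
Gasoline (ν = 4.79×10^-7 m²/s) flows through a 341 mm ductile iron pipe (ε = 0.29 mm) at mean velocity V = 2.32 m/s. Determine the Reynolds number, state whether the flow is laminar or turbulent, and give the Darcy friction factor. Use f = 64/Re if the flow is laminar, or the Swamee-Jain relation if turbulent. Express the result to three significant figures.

Re ≈ 1.65×10^6; turbulent; f ≈ 0.0192

Re = VD/ν = 2.320·0.341/4.79×10^-7 = 1.65×10^6
Re > 4000 → turbulent; ε/D = 8.50×10^-4
Swamee-Jain: f = 0.01916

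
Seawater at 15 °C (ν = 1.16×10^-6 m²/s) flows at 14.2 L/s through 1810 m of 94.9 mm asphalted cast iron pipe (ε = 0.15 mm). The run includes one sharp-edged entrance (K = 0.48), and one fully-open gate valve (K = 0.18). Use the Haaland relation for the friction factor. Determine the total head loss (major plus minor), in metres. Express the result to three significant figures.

V = 4Q/(πD²) = 2.008 m/s; V²/2g = 0.2054 m
Re = 1.64×10^5, ε/D = 0.00158 → f = 0.02317 (Haaland)
Major: h_f = f(L/D)·V²/2g = 0.02317·19073·0.2054 = 90.77 m
Minor: ΣK = 0.660; h_m = ΣK·V²/2g = 0.1356 m
Total H_L = 90.77 + 0.1356 = 90.91 m

H_L ≈ 90.9 m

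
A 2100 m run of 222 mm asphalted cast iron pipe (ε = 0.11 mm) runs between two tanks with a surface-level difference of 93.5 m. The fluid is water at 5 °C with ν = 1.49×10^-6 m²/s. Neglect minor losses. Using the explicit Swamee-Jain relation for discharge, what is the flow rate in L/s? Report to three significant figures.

Swamee-Jain (Type II): Q = -0.965·√(gD⁵h_f/L)·ln[ε/(3.7D) + √(3.17ν²L/(gD³h_f))]
√(gD⁵h_f/L) = √(9.81·0.222⁵·93.5/2100) = 0.01535
ε/(3.7D) = 1.34×10^-4; √(3.17ν²L/(gD³h_f)) = 3.84×10^-5
Q = -0.965·0.01535·ln(1.723×10^-4) = 0.1283 m³/s
Check: V = 3.32 m/s, Re = 4.94×10^5, f = 0.01776, h_f = 94.1 m ≈ 93.5 m ✓

Q ≈ 128 L/s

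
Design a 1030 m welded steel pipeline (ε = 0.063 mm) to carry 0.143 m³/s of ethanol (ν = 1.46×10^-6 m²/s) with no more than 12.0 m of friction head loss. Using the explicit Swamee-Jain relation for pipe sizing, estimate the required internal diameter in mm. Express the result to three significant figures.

D ≈ 301 mm

Swamee-Jain (Type III): D = 0.66·[ε^1.25·(LQ²/(gh_f))^4.75 + ν·Q^9.4·(L/(gh_f))^5.2]^0.04
LQ²/(gh_f) = 0.1789; L/(gh_f) = 8.750
Term 1 = ε^1.25·(…)^4.75 = 1.58×10^-9; Term 2 = ν·Q^9.4·(…)^5.2 = 1.33×10^-9
D = 0.66·(1.58×10^-9 + 1.33×10^-9)^0.04 = 0.3007 m = 301 mm
Check: V = 2.01 m/s, Re = 4.15×10^5, f = 0.01586, h_f = 11.2 m ≈ 12.0 m ✓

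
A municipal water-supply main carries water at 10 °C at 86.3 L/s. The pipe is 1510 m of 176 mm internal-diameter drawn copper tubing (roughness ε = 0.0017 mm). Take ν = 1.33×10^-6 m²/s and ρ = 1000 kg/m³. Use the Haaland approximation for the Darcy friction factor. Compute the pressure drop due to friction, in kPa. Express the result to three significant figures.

V = 4Q/(πD²) = 4·0.0863/(π·0.176²) = 3.547 m/s
Re = VD/ν = 3.547·0.176/1.33×10^-6 = 4.69×10^5 → turbulent
ε/D = 0.0017/176 = 9.66×10^-6
Haaland: f = 0.01332
h_f = f(L/D)V²/(2g) = 0.01332·(1510/0.176)·3.547²/(2·9.81) = 73.27 m
Δp = ρg·h_f = 1000·9.81·73.27 = 718.8 kPa

Δp ≈ 719 kPa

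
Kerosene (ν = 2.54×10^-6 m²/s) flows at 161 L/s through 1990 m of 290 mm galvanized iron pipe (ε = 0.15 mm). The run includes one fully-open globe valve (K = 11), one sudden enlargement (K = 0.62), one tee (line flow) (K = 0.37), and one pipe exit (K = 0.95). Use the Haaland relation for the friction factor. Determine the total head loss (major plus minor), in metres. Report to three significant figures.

H_L ≈ 41.9 m

V = 4Q/(πD²) = 2.437 m/s; V²/2g = 0.3028 m
Re = 2.78×10^5, ε/D = 5.17×10^-4 → f = 0.01826 (Haaland)
Major: h_f = f(L/D)·V²/2g = 0.01826·6862·0.3028 = 37.95 m
Minor: ΣK = 12.9; h_m = ΣK·V²/2g = 3.918 m
Total H_L = 37.95 + 3.918 = 41.87 m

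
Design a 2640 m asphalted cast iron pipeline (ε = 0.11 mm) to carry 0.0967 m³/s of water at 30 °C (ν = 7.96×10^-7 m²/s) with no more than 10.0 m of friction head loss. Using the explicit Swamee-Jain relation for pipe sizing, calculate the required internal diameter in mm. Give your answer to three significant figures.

D ≈ 326 mm

Swamee-Jain (Type III): D = 0.66·[ε^1.25·(LQ²/(gh_f))^4.75 + ν·Q^9.4·(L/(gh_f))^5.2]^0.04
LQ²/(gh_f) = 0.2516; L/(gh_f) = 26.91
Term 1 = ε^1.25·(…)^4.75 = 1.61×10^-8; Term 2 = ν·Q^9.4·(…)^5.2 = 6.30×10^-9
D = 0.66·(1.61×10^-8 + 6.30×10^-9)^0.04 = 0.3262 m = 326 mm
Check: V = 1.16 m/s, Re = 4.74×10^5, f = 0.01672, h_f = 9.23 m ≈ 10.0 m ✓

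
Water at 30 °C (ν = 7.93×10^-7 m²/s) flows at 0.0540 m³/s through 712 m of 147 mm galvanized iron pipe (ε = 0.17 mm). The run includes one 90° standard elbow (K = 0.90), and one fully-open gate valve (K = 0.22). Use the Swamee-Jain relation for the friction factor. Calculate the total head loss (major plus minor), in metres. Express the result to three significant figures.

H_L ≈ 52.9 m

V = 4Q/(πD²) = 3.182 m/s; V²/2g = 0.5160 m
Re = 5.90×10^5, ε/D = 0.00116 → f = 0.02092 (Swamee-Jain)
Major: h_f = f(L/D)·V²/2g = 0.02092·4844·0.5160 = 52.29 m
Minor: ΣK = 1.12; h_m = ΣK·V²/2g = 0.5779 m
Total H_L = 52.29 + 0.5779 = 52.87 m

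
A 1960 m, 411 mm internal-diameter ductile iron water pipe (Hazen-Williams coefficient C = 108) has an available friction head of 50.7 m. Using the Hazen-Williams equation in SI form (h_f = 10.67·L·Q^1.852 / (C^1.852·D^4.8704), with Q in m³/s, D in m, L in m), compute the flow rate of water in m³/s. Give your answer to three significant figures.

Q ≈ 0.403 m³/s

Rearranging: Q = [h_f·C^1.852·D^4.8704 / (10.67·L)]^(1/1.852)
Q = [50.7·108^1.852·0.411^4.8704 / (10.67·1960)]^0.540 = 0.4034 m³/s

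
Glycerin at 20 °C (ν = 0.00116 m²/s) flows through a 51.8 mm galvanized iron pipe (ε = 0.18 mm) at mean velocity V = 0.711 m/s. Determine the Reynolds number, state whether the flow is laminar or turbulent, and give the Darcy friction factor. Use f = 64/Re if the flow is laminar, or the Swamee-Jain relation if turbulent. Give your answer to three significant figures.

Re = VD/ν = 0.7110·0.0518/0.00116 = 31.7
Re < 2300 → laminar → f = 64/Re = 2.016

Re ≈ 31.7; laminar; f = 64/Re ≈ 2.02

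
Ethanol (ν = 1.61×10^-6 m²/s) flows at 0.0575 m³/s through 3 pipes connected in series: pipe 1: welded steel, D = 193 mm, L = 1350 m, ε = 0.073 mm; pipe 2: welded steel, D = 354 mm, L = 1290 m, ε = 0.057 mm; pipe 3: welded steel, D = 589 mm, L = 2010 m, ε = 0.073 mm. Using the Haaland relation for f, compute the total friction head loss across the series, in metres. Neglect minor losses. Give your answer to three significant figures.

H ≈ 25.6 m

Pipe 1: V = 1.965 m/s, Re = 2.36×10^5, ε/D = 3.78×10^-4, f = 0.01769, h_1 = f(L/D)V²/2g = 24.36 m
Pipe 2: V = 0.5842 m/s, Re = 1.28×10^5, ε/D = 1.61×10^-4, f = 0.01778, h_2 = f(L/D)V²/2g = 1.127 m
Pipe 3: V = 0.2110 m/s, Re = 7.72×10^4, ε/D = 1.24×10^-4, f = 0.01930, h_3 = f(L/D)V²/2g = 0.1495 m
Series → Q common, losses add: H = Σh = 25.64 m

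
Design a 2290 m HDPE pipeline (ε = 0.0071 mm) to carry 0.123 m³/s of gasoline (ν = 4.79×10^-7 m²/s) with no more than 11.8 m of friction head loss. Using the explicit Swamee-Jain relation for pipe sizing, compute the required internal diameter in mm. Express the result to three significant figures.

Swamee-Jain (Type III): D = 0.66·[ε^1.25·(LQ²/(gh_f))^4.75 + ν·Q^9.4·(L/(gh_f))^5.2]^0.04
LQ²/(gh_f) = 0.2993; L/(gh_f) = 19.78
Term 1 = ε^1.25·(…)^4.75 = 1.19×10^-9; Term 2 = ν·Q^9.4·(…)^5.2 = 7.35×10^-9
D = 0.66·(1.19×10^-9 + 7.35×10^-9)^0.04 = 0.3139 m = 314 mm
Check: V = 1.59 m/s, Re = 1.04×10^6, f = 0.01207, h_f = 11.3 m ≈ 11.8 m ✓

D ≈ 314 mm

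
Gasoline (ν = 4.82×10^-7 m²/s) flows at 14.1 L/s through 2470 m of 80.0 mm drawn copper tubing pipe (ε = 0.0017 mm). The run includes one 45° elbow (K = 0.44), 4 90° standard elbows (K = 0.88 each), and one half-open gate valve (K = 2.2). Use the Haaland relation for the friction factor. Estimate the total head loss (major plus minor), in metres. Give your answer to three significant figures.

V = 4Q/(πD²) = 2.805 m/s; V²/2g = 0.4011 m
Re = 4.66×10^5, ε/D = 2.12×10^-5 → f = 0.01347 (Haaland)
Major: h_f = f(L/D)·V²/2g = 0.01347·30875·0.4011 = 166.8 m
Minor: ΣK = 6.16; h_m = ΣK·V²/2g = 2.470 m
Total H_L = 166.8 + 2.470 = 169.3 m

H_L ≈ 169 m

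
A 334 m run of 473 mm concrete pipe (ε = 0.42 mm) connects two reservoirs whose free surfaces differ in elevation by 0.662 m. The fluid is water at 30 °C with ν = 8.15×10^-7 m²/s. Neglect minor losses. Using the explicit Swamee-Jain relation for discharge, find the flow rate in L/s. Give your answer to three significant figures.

Q ≈ 170 L/s

Swamee-Jain (Type II): Q = -0.965·√(gD⁵h_f/L)·ln[ε/(3.7D) + √(3.17ν²L/(gD³h_f))]
√(gD⁵h_f/L) = √(9.81·0.473⁵·0.662/334) = 0.02146
ε/(3.7D) = 2.40×10^-4; √(3.17ν²L/(gD³h_f)) = 3.20×10^-5
Q = -0.965·0.02146·ln(2.720×10^-4) = 0.1700 m³/s
Check: V = 0.967 m/s, Re = 5.61×10^5, f = 0.01978, h_f = 0.666 m ≈ 0.662 m ✓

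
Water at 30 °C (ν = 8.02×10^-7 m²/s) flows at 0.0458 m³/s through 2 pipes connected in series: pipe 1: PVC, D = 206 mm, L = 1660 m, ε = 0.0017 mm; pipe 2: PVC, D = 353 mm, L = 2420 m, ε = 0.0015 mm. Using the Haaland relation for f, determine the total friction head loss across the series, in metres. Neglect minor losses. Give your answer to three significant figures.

Pipe 1: V = 1.374 m/s, Re = 3.53×10^5, ε/D = 8.25×10^-6, f = 0.01399, h_1 = f(L/D)V²/2g = 10.85 m
Pipe 2: V = 0.4680 m/s, Re = 2.06×10^5, ε/D = 4.25×10^-6, f = 0.01544, h_2 = f(L/D)V²/2g = 1.181 m
Series → Q common, losses add: H = Σh = 12.03 m

H ≈ 12.0 m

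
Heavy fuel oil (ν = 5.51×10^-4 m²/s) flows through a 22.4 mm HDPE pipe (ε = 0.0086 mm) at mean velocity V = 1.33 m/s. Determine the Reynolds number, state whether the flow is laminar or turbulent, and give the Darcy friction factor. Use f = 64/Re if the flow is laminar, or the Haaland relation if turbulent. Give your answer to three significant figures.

Re = VD/ν = 1.330·0.0224/5.51×10^-4 = 54.1
Re < 2300 → laminar → f = 64/Re = 1.184

Re ≈ 54.1; laminar; f = 64/Re ≈ 1.18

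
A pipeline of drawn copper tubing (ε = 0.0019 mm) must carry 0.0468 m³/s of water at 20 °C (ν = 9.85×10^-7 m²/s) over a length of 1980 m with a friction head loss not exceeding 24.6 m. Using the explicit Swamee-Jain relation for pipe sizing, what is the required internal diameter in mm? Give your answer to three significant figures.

D ≈ 186 mm

Swamee-Jain (Type III): D = 0.66·[ε^1.25·(LQ²/(gh_f))^4.75 + ν·Q^9.4·(L/(gh_f))^5.2]^0.04
LQ²/(gh_f) = 0.01797; L/(gh_f) = 8.205
Term 1 = ε^1.25·(…)^4.75 = 3.61×10^-16; Term 2 = ν·Q^9.4·(…)^5.2 = 1.77×10^-14
D = 0.66·(3.61×10^-16 + 1.77×10^-14)^0.04 = 0.1861 m = 186 mm
Check: V = 1.72 m/s, Re = 3.25×10^5, f = 0.01429, h_f = 22.9 m ≈ 24.6 m ✓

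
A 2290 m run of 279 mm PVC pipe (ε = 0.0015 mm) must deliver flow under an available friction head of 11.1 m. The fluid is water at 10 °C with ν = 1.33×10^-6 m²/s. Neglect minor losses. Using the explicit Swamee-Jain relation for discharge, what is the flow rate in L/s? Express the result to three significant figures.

Swamee-Jain (Type II): Q = -0.965·√(gD⁵h_f/L)·ln[ε/(3.7D) + √(3.17ν²L/(gD³h_f))]
√(gD⁵h_f/L) = √(9.81·0.279⁵·11.1/2290) = 0.008966
ε/(3.7D) = 1.45×10^-6; √(3.17ν²L/(gD³h_f)) = 7.37×10^-5
Q = -0.965·0.008966·ln(7.514×10^-5) = 0.08216 m³/s
Check: V = 1.34 m/s, Re = 2.82×10^5, f = 0.01460, h_f = 11.0 m ≈ 11.1 m ✓

Q ≈ 82.2 L/s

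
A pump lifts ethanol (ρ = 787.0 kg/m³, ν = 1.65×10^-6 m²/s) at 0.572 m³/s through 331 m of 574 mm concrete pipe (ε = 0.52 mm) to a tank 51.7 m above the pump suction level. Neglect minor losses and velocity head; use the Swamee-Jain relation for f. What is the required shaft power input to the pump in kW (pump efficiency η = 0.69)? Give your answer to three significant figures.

V = 4Q/(πD²) = 2.210 m/s; Re = 7.69×10^5; ε/D = 9.06×10^-4; f = 0.01970
h_f = f(L/D)V²/2g = 2.829 m
Total head H = z + h_f = 51.7 + 2.829 = 54.53 m
P_hyd = ρgQH = 787.0·9.81·0.572·54.53 = 240.8 kW
P_shaft = P_hyd/η = 240.8/0.69 = 349.0 kW

P_shaft ≈ 349 kW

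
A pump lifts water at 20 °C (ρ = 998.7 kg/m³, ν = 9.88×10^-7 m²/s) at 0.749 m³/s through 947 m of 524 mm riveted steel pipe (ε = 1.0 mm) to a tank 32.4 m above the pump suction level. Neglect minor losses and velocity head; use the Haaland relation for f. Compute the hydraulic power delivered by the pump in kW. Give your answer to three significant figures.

V = 4Q/(πD²) = 3.473 m/s; Re = 1.84×10^6; ε/D = 0.00191; f = 0.02327
h_f = f(L/D)V²/2g = 25.86 m
Total head H = z + h_f = 32.4 + 25.86 = 58.26 m
P_hyd = ρgQH = 998.7·9.81·0.749·58.26 = 427.5 kW

P_hyd ≈ 427 kW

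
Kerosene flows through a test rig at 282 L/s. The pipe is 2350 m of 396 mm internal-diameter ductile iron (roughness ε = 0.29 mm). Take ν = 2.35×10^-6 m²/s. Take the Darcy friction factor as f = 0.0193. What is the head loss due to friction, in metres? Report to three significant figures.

h_f ≈ 30.6 m

V = 4Q/(πD²) = 4·0.282/(π·0.396²) = 2.290 m/s
h_f = f(L/D)V²/(2g) = 0.01930·(2350/0.396)·2.290²/(2·9.81) = 30.60 m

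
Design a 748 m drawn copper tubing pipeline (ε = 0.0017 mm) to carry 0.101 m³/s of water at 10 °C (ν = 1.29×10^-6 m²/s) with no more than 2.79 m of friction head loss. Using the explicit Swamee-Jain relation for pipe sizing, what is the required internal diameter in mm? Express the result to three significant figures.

Swamee-Jain (Type III): D = 0.66·[ε^1.25·(LQ²/(gh_f))^4.75 + ν·Q^9.4·(L/(gh_f))^5.2]^0.04
LQ²/(gh_f) = 0.2788; L/(gh_f) = 27.33
Term 1 = ε^1.25·(…)^4.75 = 1.42×10^-10; Term 2 = ν·Q^9.4·(…)^5.2 = 1.67×10^-8
D = 0.66·(1.42×10^-10 + 1.67×10^-8)^0.04 = 0.3225 m = 323 mm
Check: V = 1.24 m/s, Re = 3.09×10^5, f = 0.01436, h_f = 2.59 m ≈ 2.79 m ✓

D ≈ 323 mm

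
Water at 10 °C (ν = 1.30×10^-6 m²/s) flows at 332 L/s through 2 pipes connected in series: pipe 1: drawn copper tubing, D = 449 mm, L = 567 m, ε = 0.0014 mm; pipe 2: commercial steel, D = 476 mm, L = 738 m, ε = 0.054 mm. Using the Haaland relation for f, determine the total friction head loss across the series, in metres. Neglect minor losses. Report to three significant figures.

Pipe 1: V = 2.097 m/s, Re = 7.24×10^5, ε/D = 3.12×10^-6, f = 0.01228, h_1 = f(L/D)V²/2g = 3.476 m
Pipe 2: V = 1.866 m/s, Re = 6.83×10^5, ε/D = 1.13×10^-4, f = 0.01396, h_2 = f(L/D)V²/2g = 3.840 m
Series → Q common, losses add: H = Σh = 7.316 m

H ≈ 7.32 m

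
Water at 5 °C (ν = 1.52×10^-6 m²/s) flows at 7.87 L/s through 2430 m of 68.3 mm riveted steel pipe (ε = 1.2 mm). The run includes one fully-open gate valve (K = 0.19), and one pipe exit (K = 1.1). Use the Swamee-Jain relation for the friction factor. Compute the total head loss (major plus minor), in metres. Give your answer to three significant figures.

H_L ≈ 393 m

V = 4Q/(πD²) = 2.148 m/s; V²/2g = 0.2352 m
Re = 9.65×10^4, ε/D = 0.0176 → f = 0.04699 (Swamee-Jain)
Major: h_f = f(L/D)·V²/2g = 0.04699·35578·0.2352 = 393.1 m
Minor: ΣK = 1.29; h_m = ΣK·V²/2g = 0.3034 m
Total H_L = 393.1 + 0.3034 = 393.5 m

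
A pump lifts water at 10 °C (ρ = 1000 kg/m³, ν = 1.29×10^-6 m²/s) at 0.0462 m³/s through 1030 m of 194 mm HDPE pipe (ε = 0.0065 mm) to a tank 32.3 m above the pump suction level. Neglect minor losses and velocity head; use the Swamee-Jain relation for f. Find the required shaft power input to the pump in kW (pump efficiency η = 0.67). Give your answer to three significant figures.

P_shaft ≈ 28.7 kW

V = 4Q/(πD²) = 1.563 m/s; Re = 2.35×10^5; ε/D = 3.35×10^-5; f = 0.01539
h_f = f(L/D)V²/2g = 10.17 m
Total head H = z + h_f = 32.3 + 10.17 = 42.47 m
P_hyd = ρgQH = 1000·9.81·0.0462·42.47 = 19.25 kW
P_shaft = P_hyd/η = 19.25/0.67 = 28.73 kW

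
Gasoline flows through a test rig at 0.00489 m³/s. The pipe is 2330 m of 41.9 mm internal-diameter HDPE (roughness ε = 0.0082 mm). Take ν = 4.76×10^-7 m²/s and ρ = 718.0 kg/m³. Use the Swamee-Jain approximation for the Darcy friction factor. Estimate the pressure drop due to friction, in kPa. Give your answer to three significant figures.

V = 4Q/(πD²) = 4·0.00489/(π·0.0419²) = 3.546 m/s
Re = VD/ν = 3.546·0.0419/4.76×10^-7 = 3.12×10^5 → turbulent
ε/D = 0.0082/41.9 = 1.96×10^-4
Swamee-Jain: f = 0.01620
h_f = f(L/D)V²/(2g) = 0.01620·(2330/0.0419)·3.546²/(2·9.81) = 577.6 m
Δp = ρg·h_f = 718.0·9.81·577.6 = 4068 kPa

Δp ≈ 4070 kPa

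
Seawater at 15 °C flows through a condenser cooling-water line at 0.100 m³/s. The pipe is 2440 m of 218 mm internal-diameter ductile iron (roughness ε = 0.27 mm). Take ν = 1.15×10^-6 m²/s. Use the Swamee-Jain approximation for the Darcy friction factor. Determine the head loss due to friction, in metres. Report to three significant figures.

h_f ≈ 87.3 m

V = 4Q/(πD²) = 4·0.100/(π·0.218²) = 2.679 m/s
Re = VD/ν = 2.679·0.218/1.15×10^-6 = 5.08×10^5 → turbulent
ε/D = 0.27/218 = 0.00124
Swamee-Jain: f = 0.02133
h_f = f(L/D)V²/(2g) = 0.02133·(2440/0.218)·2.679²/(2·9.81) = 87.32 m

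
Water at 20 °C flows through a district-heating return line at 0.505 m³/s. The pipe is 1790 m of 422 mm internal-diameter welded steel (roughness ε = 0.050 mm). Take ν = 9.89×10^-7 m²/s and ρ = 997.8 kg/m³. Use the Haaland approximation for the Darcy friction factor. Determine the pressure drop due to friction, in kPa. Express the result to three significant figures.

Δp ≈ 365 kPa

V = 4Q/(πD²) = 4·0.505/(π·0.422²) = 3.611 m/s
Re = VD/ν = 3.611·0.422/9.89×10^-7 = 1.54×10^6 → turbulent
ε/D = 0.050/422 = 1.18×10^-4
Haaland: f = 0.01322
h_f = f(L/D)V²/(2g) = 0.01322·(1790/0.422)·3.611²/(2·9.81) = 37.26 m
Δp = ρg·h_f = 997.8·9.81·37.26 = 364.7 kPa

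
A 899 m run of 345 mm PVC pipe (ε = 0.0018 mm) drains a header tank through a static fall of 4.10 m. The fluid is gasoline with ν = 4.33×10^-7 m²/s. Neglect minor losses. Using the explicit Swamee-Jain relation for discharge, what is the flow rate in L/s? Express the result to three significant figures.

Q ≈ 155 L/s

Swamee-Jain (Type II): Q = -0.965·√(gD⁵h_f/L)·ln[ε/(3.7D) + √(3.17ν²L/(gD³h_f))]
√(gD⁵h_f/L) = √(9.81·0.345⁵·4.10/899) = 0.01479
ε/(3.7D) = 1.41×10^-6; √(3.17ν²L/(gD³h_f)) = 1.80×10^-5
Q = -0.965·0.01479·ln(1.940×10^-5) = 0.1548 m³/s
Check: V = 1.66 m/s, Re = 1.32×10^6, f = 0.01124, h_f = 4.09 m ≈ 4.10 m ✓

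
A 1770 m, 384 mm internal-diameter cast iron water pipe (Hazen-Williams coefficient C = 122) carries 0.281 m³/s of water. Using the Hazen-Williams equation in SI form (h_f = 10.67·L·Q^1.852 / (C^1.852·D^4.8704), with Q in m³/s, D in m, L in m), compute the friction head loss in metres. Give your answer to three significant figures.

h_f ≈ 26.0 m

h_f = 10.67·1770·0.281^1.852 / (122^1.852·0.384^4.8704) = 26.04 m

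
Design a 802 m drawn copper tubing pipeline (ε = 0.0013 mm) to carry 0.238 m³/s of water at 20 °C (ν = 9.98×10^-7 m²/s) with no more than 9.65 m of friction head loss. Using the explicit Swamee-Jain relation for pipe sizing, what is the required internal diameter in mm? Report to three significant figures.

D ≈ 345 mm

Swamee-Jain (Type III): D = 0.66·[ε^1.25·(LQ²/(gh_f))^4.75 + ν·Q^9.4·(L/(gh_f))^5.2]^0.04
LQ²/(gh_f) = 0.4799; L/(gh_f) = 8.472
Term 1 = ε^1.25·(…)^4.75 = 1.34×10^-9; Term 2 = ν·Q^9.4·(…)^5.2 = 9.21×10^-8
D = 0.66·(1.34×10^-9 + 9.21×10^-8)^0.04 = 0.3454 m = 345 mm
Check: V = 2.54 m/s, Re = 8.79×10^5, f = 0.01195, h_f = 9.12 m ≈ 9.65 m ✓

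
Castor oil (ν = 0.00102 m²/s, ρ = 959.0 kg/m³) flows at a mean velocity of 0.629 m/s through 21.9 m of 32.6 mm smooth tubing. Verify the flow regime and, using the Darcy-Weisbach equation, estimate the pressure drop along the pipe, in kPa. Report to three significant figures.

Re = VD/ν = 0.629·0.03260/0.00102 = 20.1 → laminar (Re < 2300)
f = 64/Re = 3.184
h_f = f(L/D)V²/(2g) = 3.184·(21.9/0.03260)·0.629²/(2·9.81) = 43.13 m
Δp = ρg·h_f = 959.0·9.81·43.13 = 405.7 kPa

Δp ≈ 406 kPa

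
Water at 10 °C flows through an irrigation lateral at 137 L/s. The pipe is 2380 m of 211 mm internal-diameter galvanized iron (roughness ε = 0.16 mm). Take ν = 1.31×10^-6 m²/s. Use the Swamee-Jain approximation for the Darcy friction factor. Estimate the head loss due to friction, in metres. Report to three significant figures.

h_f ≈ 168 m

V = 4Q/(πD²) = 4·0.137/(π·0.211²) = 3.918 m/s
Re = VD/ν = 3.918·0.211/1.31×10^-6 = 6.31×10^5 → turbulent
ε/D = 0.16/211 = 7.58×10^-4
Swamee-Jain: f = 0.01907
h_f = f(L/D)V²/(2g) = 0.01907·(2380/0.211)·3.918²/(2·9.81) = 168.3 m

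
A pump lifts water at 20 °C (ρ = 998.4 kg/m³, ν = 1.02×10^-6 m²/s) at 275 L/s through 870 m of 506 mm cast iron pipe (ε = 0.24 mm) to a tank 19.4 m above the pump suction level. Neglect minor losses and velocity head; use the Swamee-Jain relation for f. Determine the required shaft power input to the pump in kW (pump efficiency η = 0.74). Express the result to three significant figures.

P_shaft ≈ 81.0 kW

V = 4Q/(πD²) = 1.368 m/s; Re = 6.78×10^5; ε/D = 4.74×10^-4; f = 0.01737
h_f = f(L/D)V²/2g = 2.846 m
Total head H = z + h_f = 19.4 + 2.846 = 22.25 m
P_hyd = ρgQH = 998.4·9.81·0.275·22.25 = 59.92 kW
P_shaft = P_hyd/η = 59.92/0.74 = 80.97 kW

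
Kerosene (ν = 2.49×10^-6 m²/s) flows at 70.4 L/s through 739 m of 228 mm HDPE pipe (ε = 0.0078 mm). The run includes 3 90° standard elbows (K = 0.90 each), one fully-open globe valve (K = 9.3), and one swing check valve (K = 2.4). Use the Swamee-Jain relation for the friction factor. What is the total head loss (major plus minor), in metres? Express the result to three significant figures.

V = 4Q/(πD²) = 1.724 m/s; V²/2g = 0.1515 m
Re = 1.58×10^5, ε/D = 3.42×10^-5 → f = 0.01654 (Swamee-Jain)
Major: h_f = f(L/D)·V²/2g = 0.01654·3241·0.1515 = 8.125 m
Minor: ΣK = 14.4; h_m = ΣK·V²/2g = 2.182 m
Total H_L = 8.125 + 2.182 = 10.31 m

H_L ≈ 10.3 m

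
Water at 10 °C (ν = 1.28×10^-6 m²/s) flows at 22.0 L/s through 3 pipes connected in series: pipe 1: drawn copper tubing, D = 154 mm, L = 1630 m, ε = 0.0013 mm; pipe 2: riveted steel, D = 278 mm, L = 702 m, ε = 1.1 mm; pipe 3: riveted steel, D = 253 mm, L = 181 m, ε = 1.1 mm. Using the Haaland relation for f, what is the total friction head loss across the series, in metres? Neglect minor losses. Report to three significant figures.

Pipe 1: V = 1.181 m/s, Re = 1.42×10^5, ε/D = 8.44×10^-6, f = 0.01662, h_1 = f(L/D)V²/2g = 12.51 m
Pipe 2: V = 0.3624 m/s, Re = 7.87×10^4, ε/D = 0.00396, f = 0.02962, h_2 = f(L/D)V²/2g = 0.5008 m
Pipe 3: V = 0.4376 m/s, Re = 8.65×10^4, ε/D = 0.00435, f = 0.03025, h_3 = f(L/D)V²/2g = 0.2112 m
Series → Q common, losses add: H = Σh = 13.22 m

H ≈ 13.2 m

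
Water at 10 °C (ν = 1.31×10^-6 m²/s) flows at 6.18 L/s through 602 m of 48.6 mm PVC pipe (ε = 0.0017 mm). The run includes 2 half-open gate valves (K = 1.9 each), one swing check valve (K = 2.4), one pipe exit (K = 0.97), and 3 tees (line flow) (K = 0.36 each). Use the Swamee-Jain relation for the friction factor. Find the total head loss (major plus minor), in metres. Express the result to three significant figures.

V = 4Q/(πD²) = 3.331 m/s; V²/2g = 0.5657 m
Re = 1.24×10^5, ε/D = 3.50×10^-5 → f = 0.01734 (Swamee-Jain)
Major: h_f = f(L/D)·V²/2g = 0.01734·12387·0.5657 = 121.5 m
Minor: ΣK = 8.25; h_m = ΣK·V²/2g = 4.667 m
Total H_L = 121.5 + 4.667 = 126.1 m

H_L ≈ 126 m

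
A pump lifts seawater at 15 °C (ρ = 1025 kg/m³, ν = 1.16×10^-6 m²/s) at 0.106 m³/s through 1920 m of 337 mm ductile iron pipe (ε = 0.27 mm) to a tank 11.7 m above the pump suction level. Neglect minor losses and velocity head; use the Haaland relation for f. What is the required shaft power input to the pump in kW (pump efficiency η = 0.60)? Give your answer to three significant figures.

V = 4Q/(πD²) = 1.188 m/s; Re = 3.45×10^5; ε/D = 8.01×10^-4; f = 0.01952
h_f = f(L/D)V²/2g = 8.005 m
Total head H = z + h_f = 11.7 + 8.005 = 19.70 m
P_hyd = ρgQH = 1025·9.81·0.106·19.70 = 21.00 kW
P_shaft = P_hyd/η = 21.00/0.60 = 35.00 kW

P_shaft ≈ 35.0 kW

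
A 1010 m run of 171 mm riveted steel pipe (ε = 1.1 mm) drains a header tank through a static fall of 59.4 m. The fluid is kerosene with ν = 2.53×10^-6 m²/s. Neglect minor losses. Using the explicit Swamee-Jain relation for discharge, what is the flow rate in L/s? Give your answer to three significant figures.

Swamee-Jain (Type II): Q = -0.965·√(gD⁵h_f/L)·ln[ε/(3.7D) + √(3.17ν²L/(gD³h_f))]
√(gD⁵h_f/L) = √(9.81·0.171⁵·59.4/1010) = 0.009185
ε/(3.7D) = 0.00174; √(3.17ν²L/(gD³h_f)) = 8.39×10^-5
Q = -0.965·0.009185·ln(0.001822) = 0.05590 m³/s
Check: V = 2.43 m/s, Re = 1.65×10^5, f = 0.03350, h_f = 59.8 m ≈ 59.4 m ✓

Q ≈ 55.9 L/s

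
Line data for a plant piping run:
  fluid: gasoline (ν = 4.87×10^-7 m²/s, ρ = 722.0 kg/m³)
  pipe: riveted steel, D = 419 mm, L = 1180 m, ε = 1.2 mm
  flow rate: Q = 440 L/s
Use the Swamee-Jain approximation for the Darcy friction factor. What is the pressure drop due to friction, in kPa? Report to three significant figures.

Δp ≈ 268 kPa

V = 4Q/(πD²) = 4·0.440/(π·0.419²) = 3.191 m/s
Re = VD/ν = 3.191·0.419/4.87×10^-7 = 2.75×10^6 → turbulent
ε/D = 1.2/419 = 0.00286
Swamee-Jain: f = 0.02591
h_f = f(L/D)V²/(2g) = 0.02591·(1180/0.419)·3.191²/(2·9.81) = 37.87 m
Δp = ρg·h_f = 722.0·9.81·37.87 = 268.3 kPa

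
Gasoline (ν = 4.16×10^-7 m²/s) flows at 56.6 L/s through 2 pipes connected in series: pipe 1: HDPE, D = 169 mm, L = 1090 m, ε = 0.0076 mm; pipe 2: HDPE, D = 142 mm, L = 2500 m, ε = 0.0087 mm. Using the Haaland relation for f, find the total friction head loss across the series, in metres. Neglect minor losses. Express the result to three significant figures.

H ≈ 169 m

Pipe 1: V = 2.523 m/s, Re = 1.03×10^6, ε/D = 4.50×10^-5, f = 0.01239, h_1 = f(L/D)V²/2g = 25.94 m
Pipe 2: V = 3.574 m/s, Re = 1.22×10^6, ε/D = 6.13×10^-5, f = 0.01247, h_2 = f(L/D)V²/2g = 142.9 m
Series → Q common, losses add: H = Σh = 168.9 m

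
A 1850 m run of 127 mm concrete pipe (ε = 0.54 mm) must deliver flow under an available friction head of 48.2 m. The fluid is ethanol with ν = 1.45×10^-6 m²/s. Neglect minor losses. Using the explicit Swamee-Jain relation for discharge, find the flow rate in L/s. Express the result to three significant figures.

Q ≈ 18.7 L/s

Swamee-Jain (Type II): Q = -0.965·√(gD⁵h_f/L)·ln[ε/(3.7D) + √(3.17ν²L/(gD³h_f))]
√(gD⁵h_f/L) = √(9.81·0.127⁵·48.2/1850) = 0.002906
ε/(3.7D) = 0.00115; √(3.17ν²L/(gD³h_f)) = 1.13×10^-4
Q = -0.965·0.002906·ln(0.001262) = 0.01872 m³/s
Check: V = 1.48 m/s, Re = 1.29×10^5, f = 0.02997, h_f = 48.6 m ≈ 48.2 m ✓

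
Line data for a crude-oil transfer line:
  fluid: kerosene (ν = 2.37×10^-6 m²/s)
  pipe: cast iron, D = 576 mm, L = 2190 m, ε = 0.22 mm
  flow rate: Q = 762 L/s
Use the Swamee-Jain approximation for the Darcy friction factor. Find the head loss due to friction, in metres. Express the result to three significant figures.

h_f ≈ 27.6 m

V = 4Q/(πD²) = 4·0.762/(π·0.576²) = 2.924 m/s
Re = VD/ν = 2.924·0.576/2.37×10^-6 = 7.11×10^5 → turbulent
ε/D = 0.22/576 = 3.82×10^-4
Swamee-Jain: f = 0.01668
h_f = f(L/D)V²/(2g) = 0.01668·(2190/0.576)·2.924²/(2·9.81) = 27.63 m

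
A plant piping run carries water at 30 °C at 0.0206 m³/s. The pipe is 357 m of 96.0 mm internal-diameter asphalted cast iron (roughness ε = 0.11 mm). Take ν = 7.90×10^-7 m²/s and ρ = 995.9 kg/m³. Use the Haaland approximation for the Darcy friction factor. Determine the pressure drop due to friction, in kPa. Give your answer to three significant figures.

Δp ≈ 315 kPa

V = 4Q/(πD²) = 4·0.0206/(π·0.0960²) = 2.846 m/s
Re = VD/ν = 2.846·0.0960/7.90×10^-7 = 3.46×10^5 → turbulent
ε/D = 0.11/96.0 = 0.00115
Haaland: f = 0.02102
h_f = f(L/D)V²/(2g) = 0.02102·(357/0.0960)·2.846²/(2·9.81) = 32.27 m
Δp = ρg·h_f = 995.9·9.81·32.27 = 315.3 kPa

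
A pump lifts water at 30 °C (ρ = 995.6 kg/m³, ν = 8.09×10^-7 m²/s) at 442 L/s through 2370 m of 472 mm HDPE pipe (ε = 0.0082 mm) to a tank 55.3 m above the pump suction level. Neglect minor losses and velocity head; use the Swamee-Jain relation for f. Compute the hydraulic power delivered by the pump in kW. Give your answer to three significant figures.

P_hyd ≈ 319 kW

V = 4Q/(πD²) = 2.526 m/s; Re = 1.47×10^6; ε/D = 1.74×10^-5; f = 0.01141
h_f = f(L/D)V²/2g = 18.63 m
Total head H = z + h_f = 55.3 + 18.63 = 73.93 m
P_hyd = ρgQH = 995.6·9.81·0.442·73.93 = 319.1 kW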